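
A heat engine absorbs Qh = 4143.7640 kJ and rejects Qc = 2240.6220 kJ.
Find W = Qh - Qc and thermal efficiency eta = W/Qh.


W = 4143.7640 - 2240.6220 = 1903.1420 kJ
eta = 1903.1420 / 4143.7640 = 0.4593 = 45.9279%

W = 1903.1420 kJ, eta = 45.9279%


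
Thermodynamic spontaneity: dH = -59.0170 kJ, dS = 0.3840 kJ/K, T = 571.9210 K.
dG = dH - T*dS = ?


T*dS = 571.9210 * 0.3840 = 219.6177 kJ
dG = -59.0170 - 219.6177 = -278.6347 kJ (spontaneous)

dG = -278.6347 kJ, spontaneous


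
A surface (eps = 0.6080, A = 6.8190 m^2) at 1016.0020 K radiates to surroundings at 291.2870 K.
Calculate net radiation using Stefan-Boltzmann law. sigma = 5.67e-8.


T^4 = 1.0656e+12
Tsurr^4 = 7.1992e+09
Q = 0.6080 * 5.67e-8 * 6.8190 * 1.0584e+12 = 248794.8681 W

248794.8681 W


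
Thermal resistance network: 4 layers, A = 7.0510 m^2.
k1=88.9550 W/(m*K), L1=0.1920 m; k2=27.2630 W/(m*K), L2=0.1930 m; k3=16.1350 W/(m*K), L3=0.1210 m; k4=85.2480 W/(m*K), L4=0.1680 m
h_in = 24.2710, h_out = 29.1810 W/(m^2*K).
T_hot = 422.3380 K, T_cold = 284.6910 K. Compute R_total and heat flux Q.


R_conv_in = 1/(24.2710*7.0510) = 0.0058
R_1 = 0.1920/(88.9550*7.0510) = 0.0003
R_2 = 0.1930/(27.2630*7.0510) = 0.0010
R_3 = 0.1210/(16.1350*7.0510) = 0.0011
R_4 = 0.1680/(85.2480*7.0510) = 0.0003
R_conv_out = 1/(29.1810*7.0510) = 0.0049
R_total = 0.0134 K/W
Q = 137.6470 / 0.0134 = 10305.4923 W

R_total = 0.0134 K/W, Q = 10305.4923 W


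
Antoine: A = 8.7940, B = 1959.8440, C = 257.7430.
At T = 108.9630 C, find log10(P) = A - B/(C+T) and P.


C+T = 366.7060
B/(C+T) = 5.3445
log10(P) = 8.7940 - 5.3445 = 3.4495
P = 10^3.4495 = 2815.4267 mmHg

2815.4267 mmHg


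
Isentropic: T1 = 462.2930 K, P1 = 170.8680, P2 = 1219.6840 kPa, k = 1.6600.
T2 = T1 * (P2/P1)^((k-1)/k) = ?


(k-1)/k = 0.3976
(P2/P1)^exp = 2.1846
T2 = 462.2930 * 2.1846 = 1009.9389 K

1009.9389 K


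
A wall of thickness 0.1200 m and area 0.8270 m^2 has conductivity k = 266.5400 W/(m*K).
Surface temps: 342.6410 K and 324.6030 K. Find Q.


dT = 18.0380 K
Q = 266.5400 * 0.8270 * 18.0380 / 0.1200 = 33134.0894 W

33134.0894 W


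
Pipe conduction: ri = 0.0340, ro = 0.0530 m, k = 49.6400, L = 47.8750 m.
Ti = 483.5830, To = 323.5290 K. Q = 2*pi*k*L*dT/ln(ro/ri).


dT = 160.0540 K
ln(ro/ri) = 0.4439
Q = 2*pi*49.6400*47.8750*160.0540 / 0.4439 = 5383579.2038 W

5383579.2038 W


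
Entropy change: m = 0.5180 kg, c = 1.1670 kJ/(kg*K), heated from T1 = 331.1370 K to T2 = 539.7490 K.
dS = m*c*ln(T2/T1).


T2/T1 = 1.6300
ln(T2/T1) = 0.4886
dS = 0.5180 * 1.1670 * 0.4886 = 0.2953 kJ/K

0.2953 kJ/K


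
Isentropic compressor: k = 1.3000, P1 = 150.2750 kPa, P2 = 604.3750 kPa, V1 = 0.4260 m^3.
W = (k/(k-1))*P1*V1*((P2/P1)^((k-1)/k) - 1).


(k-1)/k = 0.2308
(P2/P1)^exp = 1.3787
W = 4.3333 * 150.2750 * 0.4260 * (1.3787 - 1) = 105.0646 kJ

105.0646 kJ


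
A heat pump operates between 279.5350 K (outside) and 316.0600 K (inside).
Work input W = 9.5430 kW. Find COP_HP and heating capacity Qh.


COP = 316.0600 / 36.5250 = 8.6533
Qh = 8.6533 * 9.5430 = 82.5780 kW

COP = 8.6533, Qh = 82.5780 kW


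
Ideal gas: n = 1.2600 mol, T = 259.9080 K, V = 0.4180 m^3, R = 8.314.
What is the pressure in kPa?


P = nRT/V = 1.2600 * 8.314 * 259.9080 / 0.4180
= 2722.7026 / 0.4180 = 6513.6427 Pa = 6.5136 kPa

6.5136 kPa


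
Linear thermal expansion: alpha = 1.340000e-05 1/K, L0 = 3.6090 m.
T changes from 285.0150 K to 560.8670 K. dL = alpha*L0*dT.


dT = 275.8520 K
dL = 1.340000e-05 * 3.6090 * 275.8520 = 0.013340 m
L_final = 3.622340 m

dL = 0.013340 m


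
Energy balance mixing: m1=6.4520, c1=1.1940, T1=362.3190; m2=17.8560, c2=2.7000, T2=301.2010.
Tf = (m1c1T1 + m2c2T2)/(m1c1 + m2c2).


num = 17312.4542
den = 55.9149
Tf = 309.6215 K

309.6215 K


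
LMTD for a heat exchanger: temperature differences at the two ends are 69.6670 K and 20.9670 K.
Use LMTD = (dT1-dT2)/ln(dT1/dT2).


dT1/dT2 = 3.3227
ln(dT1/dT2) = 1.2008
LMTD = 48.7000 / 1.2008 = 40.5571 K

40.5571 K


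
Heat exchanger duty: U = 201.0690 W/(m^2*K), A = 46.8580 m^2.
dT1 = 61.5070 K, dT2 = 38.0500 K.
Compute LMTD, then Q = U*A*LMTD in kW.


LMTD = 48.8433 K
Q = 201.0690 * 46.8580 * 48.8433 = 460186.6823 W = 460.1867 kW

460.1867 kW


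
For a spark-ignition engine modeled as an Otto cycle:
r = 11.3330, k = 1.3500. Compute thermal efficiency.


r^(k-1) = 2.3389
eta = 1 - 1/2.3389 = 0.5725 = 57.2458%

57.2458%


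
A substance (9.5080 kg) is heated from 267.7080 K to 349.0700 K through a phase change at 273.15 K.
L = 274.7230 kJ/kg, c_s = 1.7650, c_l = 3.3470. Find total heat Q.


Q1 (sensible, solid) = 9.5080 * 1.7650 * 5.4420 = 91.3256 kJ
Q2 (latent) = 9.5080 * 274.7230 = 2612.0663 kJ
Q3 (sensible, liquid) = 9.5080 * 3.3470 * 75.9200 = 2416.0231 kJ
Q_total = 5119.4150 kJ

5119.4150 kJ


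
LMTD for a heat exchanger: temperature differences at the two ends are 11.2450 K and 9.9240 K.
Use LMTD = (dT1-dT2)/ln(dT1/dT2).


dT1/dT2 = 1.1331
ln(dT1/dT2) = 0.1250
LMTD = 1.3210 / 0.1250 = 10.5707 K

10.5707 K


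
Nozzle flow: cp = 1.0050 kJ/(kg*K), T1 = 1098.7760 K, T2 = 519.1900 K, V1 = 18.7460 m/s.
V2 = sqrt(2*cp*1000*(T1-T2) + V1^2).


dT = 579.5860 K
2*cp*1000*dT = 1164967.8600
V1^2 = 351.4125
V2 = sqrt(1165319.2725) = 1079.4995 m/s

1079.4995 m/s


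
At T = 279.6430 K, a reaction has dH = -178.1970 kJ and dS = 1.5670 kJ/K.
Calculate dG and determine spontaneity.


T*dS = 279.6430 * 1.5670 = 438.2006 kJ
dG = -178.1970 - 438.2006 = -616.3976 kJ (spontaneous)

dG = -616.3976 kJ, spontaneous


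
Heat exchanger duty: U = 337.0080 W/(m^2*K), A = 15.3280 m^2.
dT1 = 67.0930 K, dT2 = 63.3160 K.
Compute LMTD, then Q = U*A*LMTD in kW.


LMTD = 65.1863 K
Q = 337.0080 * 15.3280 * 65.1863 = 336729.9862 W = 336.7300 kW

336.7300 kW


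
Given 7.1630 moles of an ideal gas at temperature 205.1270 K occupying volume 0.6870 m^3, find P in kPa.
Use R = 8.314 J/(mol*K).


P = nRT/V = 7.1630 * 8.314 * 205.1270 / 0.6870
= 12215.9656 / 0.6870 = 17781.6093 Pa = 17.7816 kPa

17.7816 kPa


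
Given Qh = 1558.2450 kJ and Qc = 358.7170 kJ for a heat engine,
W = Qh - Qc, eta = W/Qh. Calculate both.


W = 1558.2450 - 358.7170 = 1199.5280 kJ
eta = 1199.5280 / 1558.2450 = 0.7698 = 76.9794%

W = 1199.5280 kJ, eta = 76.9794%


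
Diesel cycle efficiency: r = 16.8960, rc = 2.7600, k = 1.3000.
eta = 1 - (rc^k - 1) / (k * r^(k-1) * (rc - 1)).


r^(k-1) = 2.3353
rc^k = 3.7427
eta = 0.4867 = 48.6686%

48.6686%


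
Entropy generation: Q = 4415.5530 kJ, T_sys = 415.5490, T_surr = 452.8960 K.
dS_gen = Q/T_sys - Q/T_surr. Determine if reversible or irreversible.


dS_sys = 4415.5530/415.5490 = 10.6258 kJ/K
dS_surr = -4415.5530/452.8960 = -9.7496 kJ/K
dS_gen = 10.6258 - 9.7496 = 0.8762 kJ/K (irreversible)

dS_gen = 0.8762 kJ/K, irreversible


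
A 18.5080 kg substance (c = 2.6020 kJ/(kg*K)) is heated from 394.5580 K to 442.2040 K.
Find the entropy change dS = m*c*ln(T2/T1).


T2/T1 = 1.1208
ln(T2/T1) = 0.1140
dS = 18.5080 * 2.6020 * 0.1140 = 5.4902 kJ/K

5.4902 kJ/K


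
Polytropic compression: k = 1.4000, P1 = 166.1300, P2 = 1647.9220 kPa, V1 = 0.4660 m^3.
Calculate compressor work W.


(k-1)/k = 0.2857
(P2/P1)^exp = 1.9262
W = 3.5000 * 166.1300 * 0.4660 * (1.9262 - 1) = 250.9729 kJ

250.9729 kJ


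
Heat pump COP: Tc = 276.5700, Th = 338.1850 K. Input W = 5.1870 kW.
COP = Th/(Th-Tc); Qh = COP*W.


COP = 338.1850 / 61.6150 = 5.4887
Qh = 5.4887 * 5.1870 = 28.4698 kW

COP = 5.4887, Qh = 28.4698 kW


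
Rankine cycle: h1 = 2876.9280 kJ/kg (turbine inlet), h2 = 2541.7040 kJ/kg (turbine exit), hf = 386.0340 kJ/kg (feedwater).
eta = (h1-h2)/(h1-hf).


W = 335.2240 kJ/kg
Q_in = 2490.8940 kJ/kg
eta = 0.1346 = 13.4580%

eta = 13.4580%


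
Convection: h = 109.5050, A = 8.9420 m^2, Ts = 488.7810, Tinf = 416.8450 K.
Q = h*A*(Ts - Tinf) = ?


dT = 71.9360 K
Q = 109.5050 * 8.9420 * 71.9360 = 70439.2787 W

70439.2787 W


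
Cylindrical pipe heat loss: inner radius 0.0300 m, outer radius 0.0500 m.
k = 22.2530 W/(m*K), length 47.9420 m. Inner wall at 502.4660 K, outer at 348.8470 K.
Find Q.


dT = 153.6190 K
ln(ro/ri) = 0.5108
Q = 2*pi*22.2530*47.9420*153.6190 / 0.5108 = 2015843.6436 W

2015843.6436 W


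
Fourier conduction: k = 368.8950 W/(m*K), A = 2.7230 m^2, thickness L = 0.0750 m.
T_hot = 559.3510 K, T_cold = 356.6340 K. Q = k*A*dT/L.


dT = 202.7170 K
Q = 368.8950 * 2.7230 * 202.7170 / 0.0750 = 2715059.2860 W

2715059.2860 W


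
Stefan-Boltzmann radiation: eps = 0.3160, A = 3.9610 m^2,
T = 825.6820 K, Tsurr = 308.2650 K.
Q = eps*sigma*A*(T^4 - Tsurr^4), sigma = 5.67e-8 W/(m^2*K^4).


T^4 = 4.6478e+11
Tsurr^4 = 9.0302e+09
Q = 0.3160 * 5.67e-8 * 3.9610 * 4.5575e+11 = 32344.8687 W

32344.8687 W


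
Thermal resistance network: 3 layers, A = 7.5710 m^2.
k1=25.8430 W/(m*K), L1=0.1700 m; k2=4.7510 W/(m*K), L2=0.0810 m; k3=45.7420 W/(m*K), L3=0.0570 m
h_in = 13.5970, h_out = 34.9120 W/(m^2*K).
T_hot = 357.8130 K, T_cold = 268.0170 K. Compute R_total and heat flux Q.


R_conv_in = 1/(13.5970*7.5710) = 0.0097
R_1 = 0.1700/(25.8430*7.5710) = 0.0009
R_2 = 0.0810/(4.7510*7.5710) = 0.0023
R_3 = 0.0570/(45.7420*7.5710) = 0.0002
R_conv_out = 1/(34.9120*7.5710) = 0.0038
R_total = 0.0168 K/W
Q = 89.7960 / 0.0168 = 5350.4843 W

R_total = 0.0168 K/W, Q = 5350.4843 W


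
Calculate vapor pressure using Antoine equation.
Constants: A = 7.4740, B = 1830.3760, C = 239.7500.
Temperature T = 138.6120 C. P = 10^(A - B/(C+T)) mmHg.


C+T = 378.3620
B/(C+T) = 4.8376
log10(P) = 7.4740 - 4.8376 = 2.6364
P = 10^2.6364 = 432.8808 mmHg

432.8808 mmHg


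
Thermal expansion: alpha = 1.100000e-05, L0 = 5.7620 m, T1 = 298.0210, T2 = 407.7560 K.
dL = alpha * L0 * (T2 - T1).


dT = 109.7350 K
dL = 1.100000e-05 * 5.7620 * 109.7350 = 0.006955 m
L_final = 5.768955 m

dL = 0.006955 m


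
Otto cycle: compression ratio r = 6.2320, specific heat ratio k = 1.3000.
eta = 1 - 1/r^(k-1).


r^(k-1) = 1.7314
eta = 1 - 1/1.7314 = 0.4224 = 42.2421%

42.2421%


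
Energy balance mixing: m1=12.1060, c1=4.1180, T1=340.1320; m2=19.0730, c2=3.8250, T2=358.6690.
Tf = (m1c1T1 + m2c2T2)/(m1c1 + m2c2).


num = 43122.8522
den = 122.8067
Tf = 351.1440 K

351.1440 K


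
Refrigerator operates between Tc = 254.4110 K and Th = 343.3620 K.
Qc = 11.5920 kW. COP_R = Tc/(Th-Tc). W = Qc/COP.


COP = 254.4110 / 88.9510 = 2.8601
W = 11.5920 / 2.8601 = 4.0530 kW

COP = 2.8601, W = 4.0530 kW


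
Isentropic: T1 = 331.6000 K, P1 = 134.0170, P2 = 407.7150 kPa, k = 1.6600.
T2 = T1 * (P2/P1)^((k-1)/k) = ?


(k-1)/k = 0.3976
(P2/P1)^exp = 1.5564
T2 = 331.6000 * 1.5564 = 516.0941 K

516.0941 K


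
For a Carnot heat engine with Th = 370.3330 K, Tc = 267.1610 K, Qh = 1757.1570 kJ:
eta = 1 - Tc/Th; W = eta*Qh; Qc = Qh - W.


eta = 1 - 267.1610/370.3330 = 0.2786
W = 0.2786 * 1757.1570 = 489.5308 kJ
Qc = 1757.1570 - 489.5308 = 1267.6262 kJ

eta = 27.8593%, W = 489.5308 kJ, Qc = 1267.6262 kJ


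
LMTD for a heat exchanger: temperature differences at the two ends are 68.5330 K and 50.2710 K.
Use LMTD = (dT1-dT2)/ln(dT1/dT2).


dT1/dT2 = 1.3633
ln(dT1/dT2) = 0.3099
LMTD = 18.2620 / 0.3099 = 58.9312 K

58.9312 K


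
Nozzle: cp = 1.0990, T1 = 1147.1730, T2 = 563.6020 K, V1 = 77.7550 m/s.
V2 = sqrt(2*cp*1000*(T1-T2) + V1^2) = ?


dT = 583.5710 K
2*cp*1000*dT = 1282689.0580
V1^2 = 6045.8400
V2 = sqrt(1288734.8980) = 1135.2246 m/s

1135.2246 m/s


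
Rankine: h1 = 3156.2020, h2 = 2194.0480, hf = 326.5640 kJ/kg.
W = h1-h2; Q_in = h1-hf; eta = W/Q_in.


W = 962.1540 kJ/kg
Q_in = 2829.6380 kJ/kg
eta = 0.3400 = 34.0027%

eta = 34.0027%


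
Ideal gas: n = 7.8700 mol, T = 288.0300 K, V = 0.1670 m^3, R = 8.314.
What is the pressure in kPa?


P = nRT/V = 7.8700 * 8.314 * 288.0300 / 0.1670
= 18846.1428 / 0.1670 = 112851.1543 Pa = 112.8512 kPa

112.8512 kPa


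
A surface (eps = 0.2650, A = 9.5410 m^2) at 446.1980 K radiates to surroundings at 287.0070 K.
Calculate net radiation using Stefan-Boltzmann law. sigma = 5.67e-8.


T^4 = 3.9638e+10
Tsurr^4 = 6.7853e+09
Q = 0.2650 * 5.67e-8 * 9.5410 * 3.2853e+10 = 4709.6886 W

4709.6886 W


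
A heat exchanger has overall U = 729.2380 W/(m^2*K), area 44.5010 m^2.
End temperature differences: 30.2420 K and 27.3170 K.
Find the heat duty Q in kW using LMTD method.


LMTD = 28.7547 K
Q = 729.2380 * 44.5010 * 28.7547 = 933142.6612 W = 933.1427 kW

933.1427 kW


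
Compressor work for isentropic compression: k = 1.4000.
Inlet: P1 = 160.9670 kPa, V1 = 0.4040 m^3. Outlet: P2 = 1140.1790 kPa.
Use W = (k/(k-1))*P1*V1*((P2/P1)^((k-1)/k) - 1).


(k-1)/k = 0.2857
(P2/P1)^exp = 1.7495
W = 3.5000 * 160.9670 * 0.4040 * (1.7495 - 1) = 170.6015 kJ

170.6015 kJ


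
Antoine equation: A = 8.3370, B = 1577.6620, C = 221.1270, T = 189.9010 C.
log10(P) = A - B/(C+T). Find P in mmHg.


C+T = 411.0280
B/(C+T) = 3.8383
log10(P) = 8.3370 - 3.8383 = 4.4987
P = 10^4.4987 = 31525.9236 mmHg

31525.9236 mmHg


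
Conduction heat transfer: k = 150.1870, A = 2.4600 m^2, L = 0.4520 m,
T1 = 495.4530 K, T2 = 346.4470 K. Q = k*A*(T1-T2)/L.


dT = 149.0060 K
Q = 150.1870 * 2.4600 * 149.0060 / 0.4520 = 121795.9286 W

121795.9286 W


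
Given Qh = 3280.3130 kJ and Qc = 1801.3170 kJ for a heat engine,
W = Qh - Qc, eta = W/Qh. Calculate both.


W = 3280.3130 - 1801.3170 = 1478.9960 kJ
eta = 1478.9960 / 3280.3130 = 0.4509 = 45.0870%

W = 1478.9960 kJ, eta = 45.0870%


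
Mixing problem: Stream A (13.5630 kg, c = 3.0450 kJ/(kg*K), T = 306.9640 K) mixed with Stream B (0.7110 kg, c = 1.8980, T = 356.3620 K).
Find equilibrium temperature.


num = 13158.3117
den = 42.6488
Tf = 308.5270 K

308.5270 K


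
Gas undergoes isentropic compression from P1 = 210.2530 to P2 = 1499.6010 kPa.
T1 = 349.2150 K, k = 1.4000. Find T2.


(k-1)/k = 0.2857
(P2/P1)^exp = 1.7530
T2 = 349.2150 * 1.7530 = 612.1726 K

612.1726 K


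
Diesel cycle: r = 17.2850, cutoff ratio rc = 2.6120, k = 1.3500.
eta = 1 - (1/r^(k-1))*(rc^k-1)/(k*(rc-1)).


r^(k-1) = 2.7113
rc^k = 3.6552
eta = 0.5500 = 54.9995%

54.9995%


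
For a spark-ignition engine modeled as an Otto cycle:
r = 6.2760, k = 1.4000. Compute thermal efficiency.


r^(k-1) = 2.0848
eta = 1 - 1/2.0848 = 0.5203 = 52.0347%

52.0347%


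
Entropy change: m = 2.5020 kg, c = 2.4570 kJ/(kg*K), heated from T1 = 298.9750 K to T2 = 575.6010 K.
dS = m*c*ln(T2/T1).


T2/T1 = 1.9252
ln(T2/T1) = 0.6551
dS = 2.5020 * 2.4570 * 0.6551 = 4.0269 kJ/K

4.0269 kJ/K


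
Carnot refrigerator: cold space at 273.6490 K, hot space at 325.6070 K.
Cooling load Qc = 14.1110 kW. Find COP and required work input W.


COP = 273.6490 / 51.9580 = 5.2667
W = 14.1110 / 5.2667 = 2.6793 kW

COP = 5.2667, W = 2.6793 kW


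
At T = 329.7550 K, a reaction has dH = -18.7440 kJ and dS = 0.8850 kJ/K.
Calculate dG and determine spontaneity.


T*dS = 329.7550 * 0.8850 = 291.8332 kJ
dG = -18.7440 - 291.8332 = -310.5772 kJ (spontaneous)

dG = -310.5772 kJ, spontaneous


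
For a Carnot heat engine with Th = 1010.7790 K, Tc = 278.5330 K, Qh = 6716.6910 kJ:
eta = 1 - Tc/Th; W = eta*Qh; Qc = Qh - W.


eta = 1 - 278.5330/1010.7790 = 0.7244
W = 0.7244 * 6716.6910 = 4865.8214 kJ
Qc = 6716.6910 - 4865.8214 = 1850.8696 kJ

eta = 72.4437%, W = 4865.8214 kJ, Qc = 1850.8696 kJ


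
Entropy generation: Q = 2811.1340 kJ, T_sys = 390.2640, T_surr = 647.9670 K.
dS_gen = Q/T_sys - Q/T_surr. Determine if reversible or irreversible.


dS_sys = 2811.1340/390.2640 = 7.2032 kJ/K
dS_surr = -2811.1340/647.9670 = -4.3384 kJ/K
dS_gen = 7.2032 - 4.3384 = 2.8648 kJ/K (irreversible)

dS_gen = 2.8648 kJ/K, irreversible


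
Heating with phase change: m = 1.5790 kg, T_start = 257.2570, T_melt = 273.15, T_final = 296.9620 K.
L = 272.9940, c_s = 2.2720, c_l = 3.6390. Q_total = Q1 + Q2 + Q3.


Q1 (sensible, solid) = 1.5790 * 2.2720 * 15.8930 = 57.0159 kJ
Q2 (latent) = 1.5790 * 272.9940 = 431.0575 kJ
Q3 (sensible, liquid) = 1.5790 * 3.6390 * 23.8120 = 136.8233 kJ
Q_total = 624.8968 kJ

624.8968 kJ


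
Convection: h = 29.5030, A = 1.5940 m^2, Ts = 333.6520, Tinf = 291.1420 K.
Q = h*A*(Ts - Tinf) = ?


dT = 42.5100 K
Q = 29.5030 * 1.5940 * 42.5100 = 1999.1510 W

1999.1510 W


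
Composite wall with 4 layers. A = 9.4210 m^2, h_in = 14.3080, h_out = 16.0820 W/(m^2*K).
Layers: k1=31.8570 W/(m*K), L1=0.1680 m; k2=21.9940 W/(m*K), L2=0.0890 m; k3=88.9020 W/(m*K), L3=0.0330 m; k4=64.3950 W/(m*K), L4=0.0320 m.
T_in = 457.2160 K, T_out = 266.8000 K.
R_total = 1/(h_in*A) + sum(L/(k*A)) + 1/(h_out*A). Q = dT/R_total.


R_conv_in = 1/(14.3080*9.4210) = 0.0074
R_1 = 0.1680/(31.8570*9.4210) = 0.0006
R_2 = 0.0890/(21.9940*9.4210) = 0.0004
R_3 = 0.0330/(88.9020*9.4210) = 3.9401e-05
R_4 = 0.0320/(64.3950*9.4210) = 5.2747e-05
R_conv_out = 1/(16.0820*9.4210) = 0.0066
R_total = 0.0151 K/W
Q = 190.4160 / 0.0151 = 12610.0259 W

R_total = 0.0151 K/W, Q = 12610.0259 W


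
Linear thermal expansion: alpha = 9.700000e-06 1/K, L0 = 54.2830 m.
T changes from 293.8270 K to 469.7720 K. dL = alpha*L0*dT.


dT = 175.9450 K
dL = 9.700000e-06 * 54.2830 * 175.9450 = 0.092643 m
L_final = 54.375643 m

dL = 0.092643 m


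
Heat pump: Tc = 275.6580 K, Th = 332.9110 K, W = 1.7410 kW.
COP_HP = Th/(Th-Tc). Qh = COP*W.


COP = 332.9110 / 57.2530 = 5.8147
Qh = 5.8147 * 1.7410 = 10.1235 kW

COP = 5.8147, Qh = 10.1235 kW


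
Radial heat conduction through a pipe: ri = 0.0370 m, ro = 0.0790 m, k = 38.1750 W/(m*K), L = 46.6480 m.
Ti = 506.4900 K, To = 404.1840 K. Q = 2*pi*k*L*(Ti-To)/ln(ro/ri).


dT = 102.3060 K
ln(ro/ri) = 0.7585
Q = 2*pi*38.1750*46.6480*102.3060 / 0.7585 = 1509107.9947 W

1509107.9947 W


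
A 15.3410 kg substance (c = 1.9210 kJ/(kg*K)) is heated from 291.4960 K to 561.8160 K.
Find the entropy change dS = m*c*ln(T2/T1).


T2/T1 = 1.9274
ln(T2/T1) = 0.6561
dS = 15.3410 * 1.9210 * 0.6561 = 19.3367 kJ/K

19.3367 kJ/K


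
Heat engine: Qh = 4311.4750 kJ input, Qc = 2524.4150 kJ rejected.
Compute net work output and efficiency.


W = 4311.4750 - 2524.4150 = 1787.0600 kJ
eta = 1787.0600 / 4311.4750 = 0.4145 = 41.4489%

W = 1787.0600 kJ, eta = 41.4489%


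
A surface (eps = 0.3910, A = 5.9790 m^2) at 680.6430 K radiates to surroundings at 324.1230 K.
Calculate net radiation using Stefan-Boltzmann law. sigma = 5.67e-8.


T^4 = 2.1462e+11
Tsurr^4 = 1.1037e+10
Q = 0.3910 * 5.67e-8 * 5.9790 * 2.0359e+11 = 26985.9833 W

26985.9833 W


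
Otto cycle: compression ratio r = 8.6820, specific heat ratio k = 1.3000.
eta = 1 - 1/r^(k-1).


r^(k-1) = 1.9124
eta = 1 - 1/1.9124 = 0.4771 = 47.7106%

47.7106%


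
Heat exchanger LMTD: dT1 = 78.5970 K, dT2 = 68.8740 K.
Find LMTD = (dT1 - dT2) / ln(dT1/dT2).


dT1/dT2 = 1.1412
ln(dT1/dT2) = 0.1321
LMTD = 9.7230 / 0.1321 = 73.6285 K

73.6285 K


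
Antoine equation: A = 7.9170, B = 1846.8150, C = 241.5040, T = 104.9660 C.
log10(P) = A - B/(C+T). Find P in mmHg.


C+T = 346.4700
B/(C+T) = 5.3304
log10(P) = 7.9170 - 5.3304 = 2.5866
P = 10^2.5866 = 386.0336 mmHg

386.0336 mmHg


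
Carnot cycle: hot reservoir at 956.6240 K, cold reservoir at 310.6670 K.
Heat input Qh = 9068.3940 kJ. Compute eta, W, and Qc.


eta = 1 - 310.6670/956.6240 = 0.6752
W = 0.6752 * 9068.3940 = 6123.4012 kJ
Qc = 9068.3940 - 6123.4012 = 2944.9928 kJ

eta = 67.5246%, W = 6123.4012 kJ, Qc = 2944.9928 kJ


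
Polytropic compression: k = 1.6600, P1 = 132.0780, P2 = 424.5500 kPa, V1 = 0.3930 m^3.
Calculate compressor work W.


(k-1)/k = 0.3976
(P2/P1)^exp = 1.5908
W = 2.5152 * 132.0780 * 0.3930 * (1.5908 - 1) = 77.1317 kJ

77.1317 kJ


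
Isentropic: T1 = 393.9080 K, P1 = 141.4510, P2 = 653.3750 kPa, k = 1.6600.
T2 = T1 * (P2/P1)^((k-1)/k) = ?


(k-1)/k = 0.3976
(P2/P1)^exp = 1.8375
T2 = 393.9080 * 1.8375 = 723.7958 K

723.7958 K


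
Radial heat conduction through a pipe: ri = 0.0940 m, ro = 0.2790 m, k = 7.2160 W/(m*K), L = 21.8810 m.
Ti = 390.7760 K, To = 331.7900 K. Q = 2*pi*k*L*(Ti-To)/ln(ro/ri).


dT = 58.9860 K
ln(ro/ri) = 1.0879
Q = 2*pi*7.2160*21.8810*58.9860 / 1.0879 = 53789.4053 W

53789.4053 W


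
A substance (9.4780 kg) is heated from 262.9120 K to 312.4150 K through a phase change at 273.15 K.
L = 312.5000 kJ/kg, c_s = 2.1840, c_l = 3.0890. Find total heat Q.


Q1 (sensible, solid) = 9.4780 * 2.1840 * 10.2380 = 211.9261 kJ
Q2 (latent) = 9.4780 * 312.5000 = 2961.8750 kJ
Q3 (sensible, liquid) = 9.4780 * 3.0890 * 39.2650 = 1149.5827 kJ
Q_total = 4323.3838 kJ

4323.3838 kJ


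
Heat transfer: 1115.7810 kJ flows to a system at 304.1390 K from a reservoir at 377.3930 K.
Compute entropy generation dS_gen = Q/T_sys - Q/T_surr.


dS_sys = 1115.7810/304.1390 = 3.6687 kJ/K
dS_surr = -1115.7810/377.3930 = -2.9565 kJ/K
dS_gen = 3.6687 - 2.9565 = 0.7121 kJ/K (irreversible)

dS_gen = 0.7121 kJ/K, irreversible


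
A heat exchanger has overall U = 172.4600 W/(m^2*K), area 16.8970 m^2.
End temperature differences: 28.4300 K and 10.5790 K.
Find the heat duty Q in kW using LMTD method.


LMTD = 18.0573 K
Q = 172.4600 * 16.8970 * 18.0573 = 52620.0604 W = 52.6201 kW

52.6201 kW


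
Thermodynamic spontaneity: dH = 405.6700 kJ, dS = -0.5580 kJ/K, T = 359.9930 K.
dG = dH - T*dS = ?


T*dS = 359.9930 * -0.5580 = -200.8761 kJ
dG = 405.6700 + 200.8761 = 606.5461 kJ (non-spontaneous)

dG = 606.5461 kJ, non-spontaneous


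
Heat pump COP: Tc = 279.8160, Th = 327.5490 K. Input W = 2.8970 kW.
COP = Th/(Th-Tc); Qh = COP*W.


COP = 327.5490 / 47.7330 = 6.8621
Qh = 6.8621 * 2.8970 = 19.8795 kW

COP = 6.8621, Qh = 19.8795 kW


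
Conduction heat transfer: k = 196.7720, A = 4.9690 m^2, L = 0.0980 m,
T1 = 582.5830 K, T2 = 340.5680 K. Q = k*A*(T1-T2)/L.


dT = 242.0150 K
Q = 196.7720 * 4.9690 * 242.0150 / 0.0980 = 2414618.3965 W

2414618.3965 W


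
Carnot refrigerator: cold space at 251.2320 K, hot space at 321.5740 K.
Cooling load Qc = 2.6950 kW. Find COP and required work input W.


COP = 251.2320 / 70.3420 = 3.5716
W = 2.6950 / 3.5716 = 0.7546 kW

COP = 3.5716, W = 0.7546 kW


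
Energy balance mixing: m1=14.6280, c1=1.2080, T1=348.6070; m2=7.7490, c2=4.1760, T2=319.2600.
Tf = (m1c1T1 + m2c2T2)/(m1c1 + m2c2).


num = 16491.3006
den = 50.0304
Tf = 329.6253 K

329.6253 K


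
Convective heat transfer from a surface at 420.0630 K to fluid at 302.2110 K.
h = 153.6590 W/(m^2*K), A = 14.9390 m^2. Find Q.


dT = 117.8520 K
Q = 153.6590 * 14.9390 * 117.8520 = 270530.6568 W

270530.6568 W


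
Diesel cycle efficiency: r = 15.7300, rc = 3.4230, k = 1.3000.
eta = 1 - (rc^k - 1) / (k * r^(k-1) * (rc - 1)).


r^(k-1) = 2.2857
rc^k = 4.9514
eta = 0.4512 = 45.1171%

45.1171%


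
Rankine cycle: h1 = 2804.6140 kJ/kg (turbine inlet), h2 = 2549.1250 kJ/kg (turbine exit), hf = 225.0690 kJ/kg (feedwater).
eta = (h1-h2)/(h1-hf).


W = 255.4890 kJ/kg
Q_in = 2579.5450 kJ/kg
eta = 0.0990 = 9.9044%

eta = 9.9044%


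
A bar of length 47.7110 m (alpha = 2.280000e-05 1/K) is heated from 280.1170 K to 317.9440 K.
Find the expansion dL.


dT = 37.8270 K
dL = 2.280000e-05 * 47.7110 * 37.8270 = 0.041149 m
L_final = 47.752149 m

dL = 0.041149 m


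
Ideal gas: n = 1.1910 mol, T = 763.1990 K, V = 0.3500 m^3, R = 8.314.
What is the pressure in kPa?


P = nRT/V = 1.1910 * 8.314 * 763.1990 / 0.3500
= 7557.1767 / 0.3500 = 21591.9333 Pa = 21.5919 kPa

21.5919 kPa


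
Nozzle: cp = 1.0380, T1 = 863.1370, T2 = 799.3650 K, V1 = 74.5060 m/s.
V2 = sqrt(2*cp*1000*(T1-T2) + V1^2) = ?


dT = 63.7720 K
2*cp*1000*dT = 132390.6720
V1^2 = 5551.1440
V2 = sqrt(137941.8160) = 371.4052 m/s

371.4052 m/s


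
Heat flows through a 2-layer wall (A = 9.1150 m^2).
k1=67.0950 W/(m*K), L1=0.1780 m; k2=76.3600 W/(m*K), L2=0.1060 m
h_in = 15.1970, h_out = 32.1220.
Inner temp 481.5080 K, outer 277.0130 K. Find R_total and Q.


R_conv_in = 1/(15.1970*9.1150) = 0.0072
R_1 = 0.1780/(67.0950*9.1150) = 0.0003
R_2 = 0.1060/(76.3600*9.1150) = 0.0002
R_conv_out = 1/(32.1220*9.1150) = 0.0034
R_total = 0.0111 K/W
Q = 204.4950 / 0.0111 = 18459.7571 W

R_total = 0.0111 K/W, Q = 18459.7571 W


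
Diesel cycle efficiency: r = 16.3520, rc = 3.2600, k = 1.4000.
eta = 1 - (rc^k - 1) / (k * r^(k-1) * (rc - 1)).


r^(k-1) = 3.0579
rc^k = 5.2300
eta = 0.5628 = 56.2801%

56.2801%


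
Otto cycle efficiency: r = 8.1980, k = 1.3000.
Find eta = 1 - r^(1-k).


r^(k-1) = 1.8798
eta = 1 - 1/1.8798 = 0.4680 = 46.8029%

46.8029%


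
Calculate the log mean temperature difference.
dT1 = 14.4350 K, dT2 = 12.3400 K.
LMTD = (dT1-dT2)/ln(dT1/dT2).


dT1/dT2 = 1.1698
ln(dT1/dT2) = 0.1568
LMTD = 2.0950 / 0.1568 = 13.3601 K

13.3601 K


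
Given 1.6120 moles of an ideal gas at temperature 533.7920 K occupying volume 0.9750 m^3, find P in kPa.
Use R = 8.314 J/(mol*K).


P = nRT/V = 1.6120 * 8.314 * 533.7920 / 0.9750
= 7153.9701 / 0.9750 = 7337.4052 Pa = 7.3374 kPa

7.3374 kPa


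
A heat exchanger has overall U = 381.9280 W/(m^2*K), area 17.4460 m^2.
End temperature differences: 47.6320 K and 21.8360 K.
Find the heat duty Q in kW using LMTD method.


LMTD = 33.0741 K
Q = 381.9280 * 17.4460 * 33.0741 = 220376.7920 W = 220.3768 kW

220.3768 kW


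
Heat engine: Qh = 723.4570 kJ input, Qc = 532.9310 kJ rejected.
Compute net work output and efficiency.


W = 723.4570 - 532.9310 = 190.5260 kJ
eta = 190.5260 / 723.4570 = 0.2634 = 26.3355%

W = 190.5260 kJ, eta = 26.3355%


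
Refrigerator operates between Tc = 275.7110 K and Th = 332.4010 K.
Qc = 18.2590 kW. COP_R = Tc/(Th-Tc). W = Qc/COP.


COP = 275.7110 / 56.6900 = 4.8635
W = 18.2590 / 4.8635 = 3.7543 kW

COP = 4.8635, W = 3.7543 kW


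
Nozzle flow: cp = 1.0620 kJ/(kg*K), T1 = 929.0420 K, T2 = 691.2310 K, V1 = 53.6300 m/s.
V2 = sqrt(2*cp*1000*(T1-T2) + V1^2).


dT = 237.8110 K
2*cp*1000*dT = 505110.5640
V1^2 = 2876.1769
V2 = sqrt(507986.7409) = 712.7319 m/s

712.7319 m/s


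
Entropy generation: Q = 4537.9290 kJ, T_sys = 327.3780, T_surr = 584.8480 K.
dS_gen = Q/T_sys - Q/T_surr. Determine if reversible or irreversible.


dS_sys = 4537.9290/327.3780 = 13.8614 kJ/K
dS_surr = -4537.9290/584.8480 = -7.7592 kJ/K
dS_gen = 13.8614 - 7.7592 = 6.1023 kJ/K (irreversible)

dS_gen = 6.1023 kJ/K, irreversible


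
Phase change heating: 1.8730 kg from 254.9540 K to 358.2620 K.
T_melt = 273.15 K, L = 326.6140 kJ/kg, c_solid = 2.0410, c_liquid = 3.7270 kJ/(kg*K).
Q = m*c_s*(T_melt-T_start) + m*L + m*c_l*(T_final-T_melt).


Q1 (sensible, solid) = 1.8730 * 2.0410 * 18.1960 = 69.5595 kJ
Q2 (latent) = 1.8730 * 326.6140 = 611.7480 kJ
Q3 (sensible, liquid) = 1.8730 * 3.7270 * 85.1120 = 594.1389 kJ
Q_total = 1275.4464 kJ

1275.4464 kJ


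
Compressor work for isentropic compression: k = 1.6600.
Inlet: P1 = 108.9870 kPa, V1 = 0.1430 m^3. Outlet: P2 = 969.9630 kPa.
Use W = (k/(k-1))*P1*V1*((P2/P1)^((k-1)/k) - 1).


(k-1)/k = 0.3976
(P2/P1)^exp = 2.3849
W = 2.5152 * 108.9870 * 0.1430 * (2.3849 - 1) = 54.2855 kJ

54.2855 kJ


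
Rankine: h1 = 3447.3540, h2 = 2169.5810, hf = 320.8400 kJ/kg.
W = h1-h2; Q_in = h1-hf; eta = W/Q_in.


W = 1277.7730 kJ/kg
Q_in = 3126.5140 kJ/kg
eta = 0.4087 = 40.8689%

eta = 40.8689%


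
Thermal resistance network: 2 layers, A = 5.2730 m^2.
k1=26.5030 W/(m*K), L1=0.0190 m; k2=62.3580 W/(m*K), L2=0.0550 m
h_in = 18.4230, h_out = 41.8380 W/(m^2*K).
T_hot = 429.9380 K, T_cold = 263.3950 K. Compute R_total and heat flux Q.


R_conv_in = 1/(18.4230*5.2730) = 0.0103
R_1 = 0.0190/(26.5030*5.2730) = 0.0001
R_2 = 0.0550/(62.3580*5.2730) = 0.0002
R_conv_out = 1/(41.8380*5.2730) = 0.0045
R_total = 0.0151 K/W
Q = 166.5430 / 0.0151 = 11007.4540 W

R_total = 0.0151 K/W, Q = 11007.4540 W


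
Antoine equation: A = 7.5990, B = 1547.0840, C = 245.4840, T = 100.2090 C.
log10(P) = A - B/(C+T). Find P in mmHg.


C+T = 345.6930
B/(C+T) = 4.4753
log10(P) = 7.5990 - 4.4753 = 3.1237
P = 10^3.1237 = 1329.4992 mmHg

1329.4992 mmHg


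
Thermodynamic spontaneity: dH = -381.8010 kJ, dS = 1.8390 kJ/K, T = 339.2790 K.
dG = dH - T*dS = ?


T*dS = 339.2790 * 1.8390 = 623.9341 kJ
dG = -381.8010 - 623.9341 = -1005.7351 kJ (spontaneous)

dG = -1005.7351 kJ, spontaneous


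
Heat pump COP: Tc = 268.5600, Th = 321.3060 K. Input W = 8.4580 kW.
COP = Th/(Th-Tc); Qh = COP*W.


COP = 321.3060 / 52.7460 = 6.0916
Qh = 6.0916 * 8.4580 = 51.5225 kW

COP = 6.0916, Qh = 51.5225 kW


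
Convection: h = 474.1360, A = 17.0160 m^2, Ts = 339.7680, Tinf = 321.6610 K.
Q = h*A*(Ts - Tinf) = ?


dT = 18.1070 K
Q = 474.1360 * 17.0160 * 18.1070 = 146085.4323 W

146085.4323 W


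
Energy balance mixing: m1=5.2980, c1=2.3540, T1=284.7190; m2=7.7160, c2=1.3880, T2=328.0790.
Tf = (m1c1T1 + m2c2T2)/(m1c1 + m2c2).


num = 7064.5338
den = 23.1813
Tf = 304.7514 K

304.7514 K


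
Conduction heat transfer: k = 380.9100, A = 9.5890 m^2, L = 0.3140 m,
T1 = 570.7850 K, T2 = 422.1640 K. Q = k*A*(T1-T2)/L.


dT = 148.6210 K
Q = 380.9100 * 9.5890 * 148.6210 / 0.3140 = 1728805.8522 W

1728805.8522 W


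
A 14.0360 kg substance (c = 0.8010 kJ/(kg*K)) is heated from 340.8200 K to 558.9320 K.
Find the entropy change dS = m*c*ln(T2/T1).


T2/T1 = 1.6400
ln(T2/T1) = 0.4947
dS = 14.0360 * 0.8010 * 0.4947 = 5.5615 kJ/K

5.5615 kJ/K


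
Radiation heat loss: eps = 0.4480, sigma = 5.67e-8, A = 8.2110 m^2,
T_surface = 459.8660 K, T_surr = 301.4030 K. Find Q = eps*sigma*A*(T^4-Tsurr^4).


T^4 = 4.4722e+10
Tsurr^4 = 8.2526e+09
Q = 0.4480 * 5.67e-8 * 8.2110 * 3.6470e+10 = 7606.6030 W

7606.6030 W


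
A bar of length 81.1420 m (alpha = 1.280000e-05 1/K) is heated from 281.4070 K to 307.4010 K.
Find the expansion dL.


dT = 25.9940 K
dL = 1.280000e-05 * 81.1420 * 25.9940 = 0.026998 m
L_final = 81.168998 m

dL = 0.026998 m


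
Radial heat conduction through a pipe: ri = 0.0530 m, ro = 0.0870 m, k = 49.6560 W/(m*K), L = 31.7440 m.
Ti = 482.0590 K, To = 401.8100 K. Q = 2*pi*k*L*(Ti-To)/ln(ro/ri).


dT = 80.2490 K
ln(ro/ri) = 0.4956
Q = 2*pi*49.6560*31.7440*80.2490 / 0.4956 = 1603641.8538 W

1603641.8538 W


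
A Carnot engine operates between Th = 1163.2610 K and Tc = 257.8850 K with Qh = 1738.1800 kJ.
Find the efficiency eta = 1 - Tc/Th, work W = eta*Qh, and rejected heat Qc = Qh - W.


eta = 1 - 257.8850/1163.2610 = 0.7783
W = 0.7783 * 1738.1800 = 1352.8404 kJ
Qc = 1738.1800 - 1352.8404 = 385.3396 kJ

eta = 77.8309%, W = 1352.8404 kJ, Qc = 385.3396 kJ


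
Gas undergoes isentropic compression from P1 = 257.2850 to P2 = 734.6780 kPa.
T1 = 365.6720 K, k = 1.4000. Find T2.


(k-1)/k = 0.2857
(P2/P1)^exp = 1.3496
T2 = 365.6720 * 1.3496 = 493.4995 K

493.4995 K


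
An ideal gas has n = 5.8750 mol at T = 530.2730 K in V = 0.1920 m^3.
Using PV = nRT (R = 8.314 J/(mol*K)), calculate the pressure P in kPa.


P = nRT/V = 5.8750 * 8.314 * 530.2730 / 0.1920
= 25901.0521 / 0.1920 = 134901.3131 Pa = 134.9013 kPa

134.9013 kPa


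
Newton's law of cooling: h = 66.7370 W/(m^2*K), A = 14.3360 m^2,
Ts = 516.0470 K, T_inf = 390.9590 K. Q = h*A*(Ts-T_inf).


dT = 125.0880 K
Q = 66.7370 * 14.3360 * 125.0880 = 119676.8973 W

119676.8973 W


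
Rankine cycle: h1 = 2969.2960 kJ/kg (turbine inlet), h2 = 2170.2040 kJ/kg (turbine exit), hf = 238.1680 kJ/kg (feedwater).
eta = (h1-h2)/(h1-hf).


W = 799.0920 kJ/kg
Q_in = 2731.1280 kJ/kg
eta = 0.2926 = 29.2587%

eta = 29.2587%


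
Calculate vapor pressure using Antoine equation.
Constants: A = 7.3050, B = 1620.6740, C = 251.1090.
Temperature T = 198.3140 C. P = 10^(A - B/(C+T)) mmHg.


C+T = 449.4230
B/(C+T) = 3.6061
log10(P) = 7.3050 - 3.6061 = 3.6989
P = 10^3.6989 = 4998.9452 mmHg

4998.9452 mmHg


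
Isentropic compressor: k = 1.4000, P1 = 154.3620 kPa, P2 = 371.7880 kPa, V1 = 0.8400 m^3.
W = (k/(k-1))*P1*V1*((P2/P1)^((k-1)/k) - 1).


(k-1)/k = 0.2857
(P2/P1)^exp = 1.2855
W = 3.5000 * 154.3620 * 0.8400 * (1.2855 - 1) = 129.5679 kJ

129.5679 kJ


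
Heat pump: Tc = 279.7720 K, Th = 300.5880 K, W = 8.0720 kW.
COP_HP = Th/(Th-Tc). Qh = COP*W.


COP = 300.5880 / 20.8160 = 14.4402
Qh = 14.4402 * 8.0720 = 116.5616 kW

COP = 14.4402, Qh = 116.5616 kW


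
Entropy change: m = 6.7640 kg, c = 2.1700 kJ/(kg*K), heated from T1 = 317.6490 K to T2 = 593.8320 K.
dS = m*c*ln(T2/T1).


T2/T1 = 1.8695
ln(T2/T1) = 0.6256
dS = 6.7640 * 2.1700 * 0.6256 = 9.1832 kJ/K

9.1832 kJ/K


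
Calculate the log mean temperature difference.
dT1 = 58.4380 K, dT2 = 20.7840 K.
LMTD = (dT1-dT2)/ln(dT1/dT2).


dT1/dT2 = 2.8117
ln(dT1/dT2) = 1.0338
LMTD = 37.6540 / 1.0338 = 36.4235 K

36.4235 K


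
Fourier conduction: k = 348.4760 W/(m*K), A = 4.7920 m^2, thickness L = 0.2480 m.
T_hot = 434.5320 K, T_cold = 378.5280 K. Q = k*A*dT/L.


dT = 56.0040 K
Q = 348.4760 * 4.7920 * 56.0040 / 0.2480 = 377100.4481 W

377100.4481 W


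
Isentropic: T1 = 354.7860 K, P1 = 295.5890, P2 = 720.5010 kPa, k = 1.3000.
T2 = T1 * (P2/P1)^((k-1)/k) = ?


(k-1)/k = 0.2308
(P2/P1)^exp = 1.2283
T2 = 354.7860 * 1.2283 = 435.7745 K

435.7745 K


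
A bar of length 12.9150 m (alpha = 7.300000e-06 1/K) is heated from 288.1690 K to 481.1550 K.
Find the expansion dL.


dT = 192.9860 K
dL = 7.300000e-06 * 12.9150 * 192.9860 = 0.018195 m
L_final = 12.933195 m

dL = 0.018195 m


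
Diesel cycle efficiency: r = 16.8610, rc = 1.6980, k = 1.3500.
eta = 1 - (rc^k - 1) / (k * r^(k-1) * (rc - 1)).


r^(k-1) = 2.6879
rc^k = 2.0437
eta = 0.5879 = 58.7926%

58.7926%


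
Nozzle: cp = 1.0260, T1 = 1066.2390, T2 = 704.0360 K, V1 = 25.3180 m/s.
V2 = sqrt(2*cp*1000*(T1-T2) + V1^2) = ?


dT = 362.2030 K
2*cp*1000*dT = 743240.5560
V1^2 = 641.0011
V2 = sqrt(743881.5571) = 862.4857 m/s

862.4857 m/s


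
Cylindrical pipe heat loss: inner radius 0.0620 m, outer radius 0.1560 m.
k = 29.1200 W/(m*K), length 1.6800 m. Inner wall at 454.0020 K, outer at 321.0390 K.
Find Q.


dT = 132.9630 K
ln(ro/ri) = 0.9227
Q = 2*pi*29.1200*1.6800*132.9630 / 0.9227 = 44293.5642 W

44293.5642 W


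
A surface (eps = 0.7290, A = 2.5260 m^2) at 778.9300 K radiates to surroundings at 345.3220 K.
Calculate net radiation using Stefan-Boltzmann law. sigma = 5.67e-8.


T^4 = 3.6812e+11
Tsurr^4 = 1.4220e+10
Q = 0.7290 * 5.67e-8 * 2.5260 * 3.5390e+11 = 36951.2457 W

36951.2457 W


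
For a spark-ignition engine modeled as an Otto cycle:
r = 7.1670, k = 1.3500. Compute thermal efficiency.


r^(k-1) = 1.9924
eta = 1 - 1/1.9924 = 0.4981 = 49.8083%

49.8083%


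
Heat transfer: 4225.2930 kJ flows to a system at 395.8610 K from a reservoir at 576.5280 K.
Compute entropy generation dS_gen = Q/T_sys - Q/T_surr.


dS_sys = 4225.2930/395.8610 = 10.6737 kJ/K
dS_surr = -4225.2930/576.5280 = -7.3289 kJ/K
dS_gen = 10.6737 - 7.3289 = 3.3448 kJ/K (irreversible)

dS_gen = 3.3448 kJ/K, irreversible


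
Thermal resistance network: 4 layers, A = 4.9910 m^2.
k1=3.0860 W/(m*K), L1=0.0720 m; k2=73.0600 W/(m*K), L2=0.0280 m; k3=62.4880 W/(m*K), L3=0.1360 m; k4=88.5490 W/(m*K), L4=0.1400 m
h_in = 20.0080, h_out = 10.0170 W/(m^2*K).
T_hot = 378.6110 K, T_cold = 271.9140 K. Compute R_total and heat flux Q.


R_conv_in = 1/(20.0080*4.9910) = 0.0100
R_1 = 0.0720/(3.0860*4.9910) = 0.0047
R_2 = 0.0280/(73.0600*4.9910) = 7.6788e-05
R_3 = 0.1360/(62.4880*4.9910) = 0.0004
R_4 = 0.1400/(88.5490*4.9910) = 0.0003
R_conv_out = 1/(10.0170*4.9910) = 0.0200
R_total = 0.0355 K/W
Q = 106.6970 / 0.0355 = 3003.8255 W

R_total = 0.0355 K/W, Q = 3003.8255 W


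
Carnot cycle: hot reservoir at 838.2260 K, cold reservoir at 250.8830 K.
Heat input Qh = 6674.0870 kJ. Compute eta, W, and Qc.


eta = 1 - 250.8830/838.2260 = 0.7007
W = 0.7007 * 6674.0870 = 4676.5172 kJ
Qc = 6674.0870 - 4676.5172 = 1997.5698 kJ

eta = 70.0698%, W = 4676.5172 kJ, Qc = 1997.5698 kJ


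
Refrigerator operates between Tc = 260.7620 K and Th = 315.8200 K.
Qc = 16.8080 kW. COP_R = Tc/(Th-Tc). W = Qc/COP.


COP = 260.7620 / 55.0580 = 4.7361
W = 16.8080 / 4.7361 = 3.5489 kW

COP = 4.7361, W = 3.5489 kW


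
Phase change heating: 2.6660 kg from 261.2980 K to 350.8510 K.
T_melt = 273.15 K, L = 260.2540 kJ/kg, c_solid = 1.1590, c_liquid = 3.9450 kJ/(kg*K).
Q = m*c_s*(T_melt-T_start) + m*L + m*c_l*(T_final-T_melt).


Q1 (sensible, solid) = 2.6660 * 1.1590 * 11.8520 = 36.6214 kJ
Q2 (latent) = 2.6660 * 260.2540 = 693.8372 kJ
Q3 (sensible, liquid) = 2.6660 * 3.9450 * 77.7010 = 817.2102 kJ
Q_total = 1547.6688 kJ

1547.6688 kJ


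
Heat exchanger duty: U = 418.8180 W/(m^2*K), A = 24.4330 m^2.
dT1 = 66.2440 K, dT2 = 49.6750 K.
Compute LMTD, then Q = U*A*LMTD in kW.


LMTD = 57.5626 K
Q = 418.8180 * 24.4330 * 57.5626 = 589037.0314 W = 589.0370 kW

589.0370 kW


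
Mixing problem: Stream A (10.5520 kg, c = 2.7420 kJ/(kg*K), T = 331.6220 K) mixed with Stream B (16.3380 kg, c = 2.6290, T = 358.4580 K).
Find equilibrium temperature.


num = 24991.7168
den = 71.8862
Tf = 347.6567 K

347.6567 K


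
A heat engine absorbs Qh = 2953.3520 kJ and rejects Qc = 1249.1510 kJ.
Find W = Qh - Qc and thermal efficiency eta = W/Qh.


W = 2953.3520 - 1249.1510 = 1704.2010 kJ
eta = 1704.2010 / 2953.3520 = 0.5770 = 57.7040%

W = 1704.2010 kJ, eta = 57.7040%


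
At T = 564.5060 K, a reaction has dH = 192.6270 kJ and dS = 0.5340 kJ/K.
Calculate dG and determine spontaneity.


T*dS = 564.5060 * 0.5340 = 301.4462 kJ
dG = 192.6270 - 301.4462 = -108.8192 kJ (spontaneous)

dG = -108.8192 kJ, spontaneous


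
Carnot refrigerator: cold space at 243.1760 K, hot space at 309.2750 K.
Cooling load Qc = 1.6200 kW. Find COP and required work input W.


COP = 243.1760 / 66.0990 = 3.6790
W = 1.6200 / 3.6790 = 0.4403 kW

COP = 3.6790, W = 0.4403 kW


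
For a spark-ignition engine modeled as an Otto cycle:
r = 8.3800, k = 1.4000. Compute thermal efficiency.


r^(k-1) = 2.3404
eta = 1 - 1/2.3404 = 0.5727 = 57.2730%

57.2730%


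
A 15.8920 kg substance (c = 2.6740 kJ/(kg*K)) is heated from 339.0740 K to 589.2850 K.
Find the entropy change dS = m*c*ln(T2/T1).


T2/T1 = 1.7379
ln(T2/T1) = 0.5527
dS = 15.8920 * 2.6740 * 0.5527 = 23.4867 kJ/K

23.4867 kJ/K


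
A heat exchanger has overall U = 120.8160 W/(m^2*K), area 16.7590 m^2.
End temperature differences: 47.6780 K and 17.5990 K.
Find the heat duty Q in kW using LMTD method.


LMTD = 30.1808 K
Q = 120.8160 * 16.7590 * 30.1808 = 61108.6749 W = 61.1087 kW

61.1087 kW


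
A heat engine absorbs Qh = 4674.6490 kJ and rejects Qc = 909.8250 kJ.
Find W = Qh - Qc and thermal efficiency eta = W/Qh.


W = 4674.6490 - 909.8250 = 3764.8240 kJ
eta = 3764.8240 / 4674.6490 = 0.8054 = 80.5370%

W = 3764.8240 kJ, eta = 80.5370%


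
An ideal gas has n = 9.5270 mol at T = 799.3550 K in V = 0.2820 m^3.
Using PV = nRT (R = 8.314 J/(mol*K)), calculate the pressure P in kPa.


P = nRT/V = 9.5270 * 8.314 * 799.3550 / 0.2820
= 63314.8936 / 0.2820 = 224520.8992 Pa = 224.5209 kPa

224.5209 kPa


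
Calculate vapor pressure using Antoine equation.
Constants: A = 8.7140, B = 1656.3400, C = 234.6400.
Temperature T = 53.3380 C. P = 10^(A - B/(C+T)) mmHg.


C+T = 287.9780
B/(C+T) = 5.7516
log10(P) = 8.7140 - 5.7516 = 2.9624
P = 10^2.9624 = 917.0227 mmHg

917.0227 mmHg


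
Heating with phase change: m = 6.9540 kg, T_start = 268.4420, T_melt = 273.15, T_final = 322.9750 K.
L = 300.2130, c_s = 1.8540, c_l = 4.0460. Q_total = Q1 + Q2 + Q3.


Q1 (sensible, solid) = 6.9540 * 1.8540 * 4.7080 = 60.6989 kJ
Q2 (latent) = 6.9540 * 300.2130 = 2087.6812 kJ
Q3 (sensible, liquid) = 6.9540 * 4.0460 * 49.8250 = 1401.8704 kJ
Q_total = 3550.2505 kJ

3550.2505 kJ


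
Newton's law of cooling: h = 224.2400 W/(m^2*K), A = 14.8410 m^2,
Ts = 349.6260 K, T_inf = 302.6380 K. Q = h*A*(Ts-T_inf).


dT = 46.9880 K
Q = 224.2400 * 14.8410 * 46.9880 = 156373.5191 W

156373.5191 W


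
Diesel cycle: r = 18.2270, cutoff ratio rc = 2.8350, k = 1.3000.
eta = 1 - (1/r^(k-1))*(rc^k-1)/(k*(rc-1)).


r^(k-1) = 2.3890
rc^k = 3.8754
eta = 0.4954 = 49.5446%

49.5446%


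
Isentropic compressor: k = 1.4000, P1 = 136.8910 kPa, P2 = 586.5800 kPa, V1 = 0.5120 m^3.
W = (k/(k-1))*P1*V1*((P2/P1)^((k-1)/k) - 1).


(k-1)/k = 0.2857
(P2/P1)^exp = 1.5155
W = 3.5000 * 136.8910 * 0.5120 * (1.5155 - 1) = 126.4582 kJ

126.4582 kJ
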